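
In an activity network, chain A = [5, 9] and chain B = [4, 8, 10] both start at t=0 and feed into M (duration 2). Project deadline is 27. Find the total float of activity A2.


Forward pass: ES(A2) = sum of predecessors on chain A = 5
EF = ES + duration = 5 + 9 = 14
Backward pass: LF(M) = deadline = 27; LS(M) = 27 - 2 = 25
LF(A2) = LS(M) - sum(successors on chain A) = 25 - 0 = 25
LS = LF - duration = 25 - 9 = 16
Total float = LS - ES = 16 - 5 = 11

11


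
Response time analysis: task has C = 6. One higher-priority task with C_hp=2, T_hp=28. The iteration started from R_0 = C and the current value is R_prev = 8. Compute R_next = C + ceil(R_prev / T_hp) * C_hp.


R_next = C + ceil(R_prev / T_hp) * C_hp
ceil(8 / 28) = ceil(0.2857) = 1
Interference = 1 * 2 = 2
R_next = 6 + 2 = 8
R_next = R_prev, so the iteration has converged (response time = 8).

8


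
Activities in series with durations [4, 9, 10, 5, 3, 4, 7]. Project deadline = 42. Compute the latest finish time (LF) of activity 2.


LF(activity 2) = deadline - sum of successor durations
Successors: activities 3 through 7 with durations [10, 5, 3, 4, 7]
Sum of successor durations = 29
LF = 42 - 29 = 13

13


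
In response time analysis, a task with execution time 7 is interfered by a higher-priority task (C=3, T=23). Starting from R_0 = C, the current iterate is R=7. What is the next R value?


R_next = C + ceil(R_prev / T_hp) * C_hp
ceil(7 / 23) = ceil(0.3043) = 1
Interference = 1 * 3 = 3
R_next = 7 + 3 = 10

10


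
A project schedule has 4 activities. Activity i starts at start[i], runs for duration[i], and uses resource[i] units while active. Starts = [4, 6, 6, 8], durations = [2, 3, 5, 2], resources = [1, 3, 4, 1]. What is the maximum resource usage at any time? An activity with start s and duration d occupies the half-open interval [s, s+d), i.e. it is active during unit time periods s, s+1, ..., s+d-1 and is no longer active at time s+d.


Each activity i is active on [start_i, start_i + duration_i).
Compute total resource usage per time slot:
  t=0: active resources = [], total = 0
  t=1: active resources = [], total = 0
  t=2: active resources = [], total = 0
  t=3: active resources = [], total = 0
  t=4: active resources = [1], total = 1
  t=5: active resources = [1], total = 1
  t=6: active resources = [3, 4], total = 7
  t=7: active resources = [3, 4], total = 7
  t=8: active resources = [3, 4, 1], total = 8
  t=9: active resources = [4, 1], total = 5
  t=10: active resources = [4], total = 4
Peak resource demand = 8

8


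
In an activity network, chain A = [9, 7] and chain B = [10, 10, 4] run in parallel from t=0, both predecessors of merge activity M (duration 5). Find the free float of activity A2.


ES(A2) = sum of predecessors on chain A = 9
EF(A2) = ES + duration = 9 + 7 = 16
Successor of A2 is M. ES(M) = max(sum(A), sum(B)) = max(16, 24) = 24
Free float = ES(successor) - EF(current) = 24 - 16 = 8

8


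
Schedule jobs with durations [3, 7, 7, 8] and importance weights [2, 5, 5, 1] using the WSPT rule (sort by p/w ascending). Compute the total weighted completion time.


Compute p/w ratios and sort ascending (WSPT): [(7, 5), (7, 5), (3, 2), (8, 1)]
Compute weighted completion times:
  Job (p=7,w=5): C=7, w*C=5*7=35
  Job (p=7,w=5): C=14, w*C=5*14=70
  Job (p=3,w=2): C=17, w*C=2*17=34
  Job (p=8,w=1): C=25, w*C=1*25=25
Total weighted completion time = 164

164


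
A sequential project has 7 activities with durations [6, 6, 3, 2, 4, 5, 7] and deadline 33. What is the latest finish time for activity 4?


LF(activity 4) = deadline - sum of successor durations
Successors: activities 5 through 7 with durations [4, 5, 7]
Sum of successor durations = 16
LF = 33 - 16 = 17

17


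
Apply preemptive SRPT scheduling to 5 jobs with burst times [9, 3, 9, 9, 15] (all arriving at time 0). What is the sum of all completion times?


Since all jobs arrive at t=0, SRPT equals SPT ordering.
SPT order: [3, 9, 9, 9, 15]
Completion times:
  Job 1: p=3, C=3
  Job 2: p=9, C=12
  Job 3: p=9, C=21
  Job 4: p=9, C=30
  Job 5: p=15, C=45
Total completion time = 3 + 12 + 21 + 30 + 45 = 111

111


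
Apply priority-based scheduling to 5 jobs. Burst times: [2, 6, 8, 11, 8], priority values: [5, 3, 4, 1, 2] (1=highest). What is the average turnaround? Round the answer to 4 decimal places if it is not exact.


Sort by priority (ascending = highest first):
Order: [(1, 11), (2, 8), (3, 6), (4, 8), (5, 2)]
Completion times:
  Priority 1, burst=11, C=11
  Priority 2, burst=8, C=19
  Priority 3, burst=6, C=25
  Priority 4, burst=8, C=33
  Priority 5, burst=2, C=35
Average turnaround = 123/5 = 24.6

24.6


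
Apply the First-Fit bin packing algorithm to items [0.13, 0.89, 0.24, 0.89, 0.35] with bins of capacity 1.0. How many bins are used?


Place items sequentially using First-Fit:
  Item 0.13 -> new Bin 1
  Item 0.89 -> new Bin 2
  Item 0.24 -> Bin 1 (now 0.37)
  Item 0.89 -> new Bin 3
  Item 0.35 -> Bin 1 (now 0.72)
Total bins used = 3

3


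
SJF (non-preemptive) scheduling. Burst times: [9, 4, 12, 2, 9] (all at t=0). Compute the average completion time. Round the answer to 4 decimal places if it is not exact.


SJF order (ascending): [2, 4, 9, 9, 12]
Completion times:
  Job 1: burst=2, C=2
  Job 2: burst=4, C=6
  Job 3: burst=9, C=15
  Job 4: burst=9, C=24
  Job 5: burst=12, C=36
Average completion = 83/5 = 16.6

16.6


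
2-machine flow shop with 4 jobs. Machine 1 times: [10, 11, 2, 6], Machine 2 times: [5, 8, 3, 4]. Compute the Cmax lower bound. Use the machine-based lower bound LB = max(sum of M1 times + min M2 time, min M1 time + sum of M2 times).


LB1 = sum(M1 times) + min(M2 times) = 29 + 3 = 32
LB2 = min(M1 times) + sum(M2 times) = 2 + 20 = 22
Lower bound = max(LB1, LB2) = max(32, 22) = 32

32


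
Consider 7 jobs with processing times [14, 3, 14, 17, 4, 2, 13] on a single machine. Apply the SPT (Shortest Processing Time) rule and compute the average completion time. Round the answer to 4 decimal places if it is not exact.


Sort jobs by processing time (SPT order): [2, 3, 4, 13, 14, 14, 17]
Compute completion times sequentially:
  Job 1: processing = 2, completes at 2
  Job 2: processing = 3, completes at 5
  Job 3: processing = 4, completes at 9
  Job 4: processing = 13, completes at 22
  Job 5: processing = 14, completes at 36
  Job 6: processing = 14, completes at 50
  Job 7: processing = 17, completes at 67
Sum of completion times = 191
Average completion time = 191/7 = 27.2857

27.2857


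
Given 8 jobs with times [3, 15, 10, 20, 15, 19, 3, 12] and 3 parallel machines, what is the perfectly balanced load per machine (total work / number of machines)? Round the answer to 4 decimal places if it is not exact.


Total processing time = 3 + 15 + 10 + 20 + 15 + 19 + 3 + 12 = 97
Number of machines = 3
Ideal balanced load = 97 / 3 = 32.3333

32.3333


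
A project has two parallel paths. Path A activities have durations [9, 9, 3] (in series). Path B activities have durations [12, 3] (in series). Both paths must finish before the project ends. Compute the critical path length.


Path A total = 9 + 9 + 3 = 21
Path B total = 12 + 3 = 15
Critical path = longest path = max(21, 15) = 21

21


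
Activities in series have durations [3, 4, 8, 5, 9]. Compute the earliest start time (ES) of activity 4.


Activity 4 starts after activities 1 through 3 complete.
Predecessor durations: [3, 4, 8]
ES = 3 + 4 + 8 = 15

15


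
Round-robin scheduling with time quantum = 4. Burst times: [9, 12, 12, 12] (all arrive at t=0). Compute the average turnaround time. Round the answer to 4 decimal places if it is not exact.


Time quantum = 4
Execution trace:
  J1 runs 4 units, time = 4
  J2 runs 4 units, time = 8
  J3 runs 4 units, time = 12
  J4 runs 4 units, time = 16
  J1 runs 4 units, time = 20
  J2 runs 4 units, time = 24
  J3 runs 4 units, time = 28
  J4 runs 4 units, time = 32
  J1 runs 1 units, time = 33
  J2 runs 4 units, time = 37
  J3 runs 4 units, time = 41
  J4 runs 4 units, time = 45
Finish times: [33, 37, 41, 45]
Average turnaround = 156/4 = 39.0

39.0


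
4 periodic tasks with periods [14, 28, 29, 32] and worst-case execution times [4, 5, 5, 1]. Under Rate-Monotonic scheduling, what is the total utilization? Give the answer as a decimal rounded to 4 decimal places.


Compute individual utilizations (exact fractions):
  Task 1: C/T = 4/14 = 2/7 (approx. 0.2857)
  Task 2: C/T = 5/28 (approx. 0.1786)
  Task 3: C/T = 5/29 (approx. 0.1724)
  Task 4: C/T = 1/32 (approx. 0.0313)
Total utilization U = 2/7 + 5/28 + 5/29 + 1/32 = 4339/6496
Rounded to 4 decimal places: U = 0.6679
RM (Liu & Layland) bound for 4 tasks = 0.756828; compare with U = 4339/6496 (approx. 0.667950)
U <= bound, so schedulable by RM sufficient condition.

0.6679


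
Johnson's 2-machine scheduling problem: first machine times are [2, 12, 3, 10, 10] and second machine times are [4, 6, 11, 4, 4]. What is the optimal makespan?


Apply Johnson's rule:
  Group 1 (a <= b): [(1, 2, 4), (3, 3, 11)]
  Group 2 (a > b): [(2, 12, 6), (4, 10, 4), (5, 10, 4)]
Optimal job order: [1, 3, 2, 4, 5]
Schedule:
  Job 1: M1 done at 2, M2 done at 6
  Job 3: M1 done at 5, M2 done at 17
  Job 2: M1 done at 17, M2 done at 23
  Job 4: M1 done at 27, M2 done at 31
  Job 5: M1 done at 37, M2 done at 41
Makespan = 41

41


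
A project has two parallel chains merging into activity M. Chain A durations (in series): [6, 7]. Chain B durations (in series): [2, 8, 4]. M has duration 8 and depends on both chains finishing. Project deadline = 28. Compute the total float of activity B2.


Forward pass: ES(B2) = sum of predecessors on chain B = 2
EF = ES + duration = 2 + 8 = 10
Backward pass: LF(M) = deadline = 28; LS(M) = 28 - 8 = 20
LF(B2) = LS(M) - sum(successors on chain B) = 20 - 4 = 16
LS = LF - duration = 16 - 8 = 8
Total float = LS - ES = 8 - 2 = 6

6


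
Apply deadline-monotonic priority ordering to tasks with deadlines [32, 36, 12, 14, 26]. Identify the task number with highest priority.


Sort tasks by relative deadline (ascending):
  Task 3: deadline = 12
  Task 4: deadline = 14
  Task 5: deadline = 26
  Task 1: deadline = 32
  Task 2: deadline = 36
Priority order (highest first): [3, 4, 5, 1, 2]
Highest priority task = 3

3


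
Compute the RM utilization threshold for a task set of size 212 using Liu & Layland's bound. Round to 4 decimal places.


Compute 2^(1/212) = 1.0032749130
Subtract 1: 1.0032749130 - 1 = 0.0032749130
Multiply by n: 212 * 0.0032749130 = 0.6942815560
Round to 4 dp: 0.6943

0.6943


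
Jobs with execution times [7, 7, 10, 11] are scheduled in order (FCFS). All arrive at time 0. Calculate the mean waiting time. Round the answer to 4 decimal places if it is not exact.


FCFS order (as given): [7, 7, 10, 11]
Waiting times:
  Job 1: wait = 0
  Job 2: wait = 7
  Job 3: wait = 14
  Job 4: wait = 24
Sum of waiting times = 45
Average waiting time = 45/4 = 11.25

11.25


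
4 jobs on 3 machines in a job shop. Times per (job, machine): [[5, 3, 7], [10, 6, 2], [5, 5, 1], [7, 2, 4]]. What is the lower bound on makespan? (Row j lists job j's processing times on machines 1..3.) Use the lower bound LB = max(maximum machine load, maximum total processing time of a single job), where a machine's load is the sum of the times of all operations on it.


Machine loads:
  Machine 1: 5 + 10 + 5 + 7 = 27
  Machine 2: 3 + 6 + 5 + 2 = 16
  Machine 3: 7 + 2 + 1 + 4 = 14
Max machine load = 27
Job totals:
  Job 1: 15
  Job 2: 18
  Job 3: 11
  Job 4: 13
Max job total = 18
Lower bound = max(27, 18) = 27

27


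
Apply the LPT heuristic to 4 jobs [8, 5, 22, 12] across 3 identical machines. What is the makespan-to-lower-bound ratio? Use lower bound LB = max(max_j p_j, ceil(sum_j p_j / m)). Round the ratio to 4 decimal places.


LPT order: [22, 12, 8, 5]
Machine loads after assignment: [22, 12, 13]
LPT makespan = 22
Lower bound = max(max_job, ceil(total/3)) = max(22, 16) = 22
Ratio = 22 / 22 = 1.0

1.0


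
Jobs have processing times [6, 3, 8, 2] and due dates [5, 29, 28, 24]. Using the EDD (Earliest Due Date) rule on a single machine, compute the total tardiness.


Sort by due date (EDD order): [(6, 5), (2, 24), (8, 28), (3, 29)]
Compute completion times and tardiness:
  Job 1: p=6, d=5, C=6, tardiness=max(0,6-5)=1
  Job 2: p=2, d=24, C=8, tardiness=max(0,8-24)=0
  Job 3: p=8, d=28, C=16, tardiness=max(0,16-28)=0
  Job 4: p=3, d=29, C=19, tardiness=max(0,19-29)=0
Total tardiness = 1

1


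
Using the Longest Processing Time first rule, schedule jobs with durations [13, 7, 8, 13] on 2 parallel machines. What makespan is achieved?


Sort jobs in decreasing order (LPT): [13, 13, 8, 7]
Assign each job to the least loaded machine:
  Machine 1: jobs [13, 8], load = 21
  Machine 2: jobs [13, 7], load = 20
Makespan = max load = 21

21


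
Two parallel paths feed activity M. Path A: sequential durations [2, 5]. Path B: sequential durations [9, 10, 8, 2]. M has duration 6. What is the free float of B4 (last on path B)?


ES(B4) = sum of predecessors on chain B = 27
EF(B4) = ES + duration = 27 + 2 = 29
Successor of B4 is M. ES(M) = max(sum(A), sum(B)) = max(7, 29) = 29
Free float = ES(successor) - EF(current) = 29 - 29 = 0

0


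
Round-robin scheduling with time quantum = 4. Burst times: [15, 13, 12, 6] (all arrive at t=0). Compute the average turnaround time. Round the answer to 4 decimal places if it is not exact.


Time quantum = 4
Execution trace:
  J1 runs 4 units, time = 4
  J2 runs 4 units, time = 8
  J3 runs 4 units, time = 12
  J4 runs 4 units, time = 16
  J1 runs 4 units, time = 20
  J2 runs 4 units, time = 24
  J3 runs 4 units, time = 28
  J4 runs 2 units, time = 30
  J1 runs 4 units, time = 34
  J2 runs 4 units, time = 38
  J3 runs 4 units, time = 42
  J1 runs 3 units, time = 45
  J2 runs 1 units, time = 46
Finish times: [45, 46, 42, 30]
Average turnaround = 163/4 = 40.75

40.75


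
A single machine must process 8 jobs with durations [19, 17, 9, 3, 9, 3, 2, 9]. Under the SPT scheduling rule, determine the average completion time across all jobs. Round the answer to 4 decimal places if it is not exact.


Sort jobs by processing time (SPT order): [2, 3, 3, 9, 9, 9, 17, 19]
Compute completion times sequentially:
  Job 1: processing = 2, completes at 2
  Job 2: processing = 3, completes at 5
  Job 3: processing = 3, completes at 8
  Job 4: processing = 9, completes at 17
  Job 5: processing = 9, completes at 26
  Job 6: processing = 9, completes at 35
  Job 7: processing = 17, completes at 52
  Job 8: processing = 19, completes at 71
Sum of completion times = 216
Average completion time = 216/8 = 27.0

27.0


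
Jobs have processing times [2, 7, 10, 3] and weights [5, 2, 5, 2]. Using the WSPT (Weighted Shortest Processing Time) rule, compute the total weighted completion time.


Compute p/w ratios and sort ascending (WSPT): [(2, 5), (3, 2), (10, 5), (7, 2)]
Compute weighted completion times:
  Job (p=2,w=5): C=2, w*C=5*2=10
  Job (p=3,w=2): C=5, w*C=2*5=10
  Job (p=10,w=5): C=15, w*C=5*15=75
  Job (p=7,w=2): C=22, w*C=2*22=44
Total weighted completion time = 139

139


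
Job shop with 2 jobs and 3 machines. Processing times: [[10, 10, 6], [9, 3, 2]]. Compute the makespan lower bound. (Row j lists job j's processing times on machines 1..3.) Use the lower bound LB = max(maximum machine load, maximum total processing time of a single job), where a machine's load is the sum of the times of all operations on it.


Machine loads:
  Machine 1: 10 + 9 = 19
  Machine 2: 10 + 3 = 13
  Machine 3: 6 + 2 = 8
Max machine load = 19
Job totals:
  Job 1: 26
  Job 2: 14
Max job total = 26
Lower bound = max(19, 26) = 26

26


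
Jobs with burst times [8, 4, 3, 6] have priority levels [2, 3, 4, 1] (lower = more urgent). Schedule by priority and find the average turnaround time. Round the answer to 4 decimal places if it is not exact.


Sort by priority (ascending = highest first):
Order: [(1, 6), (2, 8), (3, 4), (4, 3)]
Completion times:
  Priority 1, burst=6, C=6
  Priority 2, burst=8, C=14
  Priority 3, burst=4, C=18
  Priority 4, burst=3, C=21
Average turnaround = 59/4 = 14.75

14.75


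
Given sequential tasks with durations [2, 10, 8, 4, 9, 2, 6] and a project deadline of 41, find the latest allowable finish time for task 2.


LF(activity 2) = deadline - sum of successor durations
Successors: activities 3 through 7 with durations [8, 4, 9, 2, 6]
Sum of successor durations = 29
LF = 41 - 29 = 12

12


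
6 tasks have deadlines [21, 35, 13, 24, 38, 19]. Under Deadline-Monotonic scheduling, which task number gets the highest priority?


Sort tasks by relative deadline (ascending):
  Task 3: deadline = 13
  Task 6: deadline = 19
  Task 1: deadline = 21
  Task 4: deadline = 24
  Task 2: deadline = 35
  Task 5: deadline = 38
Priority order (highest first): [3, 6, 1, 4, 2, 5]
Highest priority task = 3

3


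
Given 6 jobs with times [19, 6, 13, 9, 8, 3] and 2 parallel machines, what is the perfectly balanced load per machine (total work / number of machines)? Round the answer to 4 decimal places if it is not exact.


Total processing time = 19 + 6 + 13 + 9 + 8 + 3 = 58
Number of machines = 2
Ideal balanced load = 58 / 2 = 29.0

29.0


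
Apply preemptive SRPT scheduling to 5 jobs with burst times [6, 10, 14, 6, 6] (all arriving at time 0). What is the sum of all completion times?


Since all jobs arrive at t=0, SRPT equals SPT ordering.
SPT order: [6, 6, 6, 10, 14]
Completion times:
  Job 1: p=6, C=6
  Job 2: p=6, C=12
  Job 3: p=6, C=18
  Job 4: p=10, C=28
  Job 5: p=14, C=42
Total completion time = 6 + 12 + 18 + 28 + 42 = 106

106


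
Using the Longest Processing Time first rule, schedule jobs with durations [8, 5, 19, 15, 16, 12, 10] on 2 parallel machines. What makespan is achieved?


Sort jobs in decreasing order (LPT): [19, 16, 15, 12, 10, 8, 5]
Assign each job to the least loaded machine:
  Machine 1: jobs [19, 12, 10], load = 41
  Machine 2: jobs [16, 15, 8, 5], load = 44
Makespan = max load = 44

44


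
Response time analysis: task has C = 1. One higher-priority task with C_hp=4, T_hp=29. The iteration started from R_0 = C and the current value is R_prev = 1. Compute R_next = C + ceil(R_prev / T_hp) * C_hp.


R_next = C + ceil(R_prev / T_hp) * C_hp
ceil(1 / 29) = ceil(0.0345) = 1
Interference = 1 * 4 = 4
R_next = 1 + 4 = 5

5


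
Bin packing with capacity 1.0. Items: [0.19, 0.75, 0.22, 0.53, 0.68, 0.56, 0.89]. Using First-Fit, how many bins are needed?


Place items sequentially using First-Fit:
  Item 0.19 -> new Bin 1
  Item 0.75 -> Bin 1 (now 0.94)
  Item 0.22 -> new Bin 2
  Item 0.53 -> Bin 2 (now 0.75)
  Item 0.68 -> new Bin 3
  Item 0.56 -> new Bin 4
  Item 0.89 -> new Bin 5
Total bins used = 5

5


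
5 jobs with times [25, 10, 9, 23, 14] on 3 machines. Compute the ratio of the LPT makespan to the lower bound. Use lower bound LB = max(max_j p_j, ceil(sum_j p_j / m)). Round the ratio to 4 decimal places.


LPT order: [25, 23, 14, 10, 9]
Machine loads after assignment: [25, 32, 24]
LPT makespan = 32
Lower bound = max(max_job, ceil(total/3)) = max(25, 27) = 27
Ratio = 32 / 27 = 1.1852

1.1852


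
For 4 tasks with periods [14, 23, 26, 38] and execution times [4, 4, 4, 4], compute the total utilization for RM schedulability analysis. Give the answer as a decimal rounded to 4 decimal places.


Compute individual utilizations (exact fractions):
  Task 1: C/T = 4/14 = 2/7 (approx. 0.2857)
  Task 2: C/T = 4/23 (approx. 0.1739)
  Task 3: C/T = 4/26 = 2/13 (approx. 0.1538)
  Task 4: C/T = 4/38 = 2/19 (approx. 0.1053)
Total utilization U = 2/7 + 4/23 + 2/13 + 2/19 = 28582/39767
Rounded to 4 decimal places: U = 0.7187
RM (Liu & Layland) bound for 4 tasks = 0.756828; compare with U = 28582/39767 (approx. 0.718737)
U <= bound, so schedulable by RM sufficient condition.

0.7187


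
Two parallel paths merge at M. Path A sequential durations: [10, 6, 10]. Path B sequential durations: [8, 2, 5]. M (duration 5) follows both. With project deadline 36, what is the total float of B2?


Forward pass: ES(B2) = sum of predecessors on chain B = 8
EF = ES + duration = 8 + 2 = 10
Backward pass: LF(M) = deadline = 36; LS(M) = 36 - 5 = 31
LF(B2) = LS(M) - sum(successors on chain B) = 31 - 5 = 26
LS = LF - duration = 26 - 2 = 24
Total float = LS - ES = 24 - 8 = 16

16


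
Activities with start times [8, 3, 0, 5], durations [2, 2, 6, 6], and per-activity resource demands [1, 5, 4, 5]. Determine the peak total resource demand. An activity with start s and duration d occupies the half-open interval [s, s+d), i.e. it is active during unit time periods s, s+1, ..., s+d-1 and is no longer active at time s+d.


Each activity i is active on [start_i, start_i + duration_i).
Compute total resource usage per time slot:
  t=0: active resources = [4], total = 4
  t=1: active resources = [4], total = 4
  t=2: active resources = [4], total = 4
  t=3: active resources = [5, 4], total = 9
  t=4: active resources = [5, 4], total = 9
  t=5: active resources = [4, 5], total = 9
  t=6: active resources = [5], total = 5
  t=7: active resources = [5], total = 5
  t=8: active resources = [1, 5], total = 6
  t=9: active resources = [1, 5], total = 6
  t=10: active resources = [5], total = 5
Peak resource demand = 9

9


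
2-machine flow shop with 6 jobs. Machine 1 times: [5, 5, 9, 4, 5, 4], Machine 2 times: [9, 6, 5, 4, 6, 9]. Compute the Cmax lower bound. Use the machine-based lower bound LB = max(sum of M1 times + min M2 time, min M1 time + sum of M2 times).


LB1 = sum(M1 times) + min(M2 times) = 32 + 4 = 36
LB2 = min(M1 times) + sum(M2 times) = 4 + 39 = 43
Lower bound = max(LB1, LB2) = max(36, 43) = 43

43


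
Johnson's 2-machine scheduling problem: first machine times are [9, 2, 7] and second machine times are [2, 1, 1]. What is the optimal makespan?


Apply Johnson's rule:
  Group 1 (a <= b): []
  Group 2 (a > b): [(1, 9, 2), (2, 2, 1), (3, 7, 1)]
Optimal job order: [1, 2, 3]
Schedule:
  Job 1: M1 done at 9, M2 done at 11
  Job 2: M1 done at 11, M2 done at 12
  Job 3: M1 done at 18, M2 done at 19
Makespan = 19

19


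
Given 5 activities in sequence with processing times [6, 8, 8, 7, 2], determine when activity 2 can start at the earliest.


Activity 2 starts after activities 1 through 1 complete.
Predecessor durations: [6]
ES = 6 = 6

6


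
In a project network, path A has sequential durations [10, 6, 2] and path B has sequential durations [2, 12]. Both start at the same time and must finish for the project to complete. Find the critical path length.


Path A total = 10 + 6 + 2 = 18
Path B total = 2 + 12 = 14
Critical path = longest path = max(18, 14) = 18

18


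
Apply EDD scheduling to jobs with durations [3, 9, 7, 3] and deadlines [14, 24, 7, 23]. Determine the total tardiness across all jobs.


Sort by due date (EDD order): [(7, 7), (3, 14), (3, 23), (9, 24)]
Compute completion times and tardiness:
  Job 1: p=7, d=7, C=7, tardiness=max(0,7-7)=0
  Job 2: p=3, d=14, C=10, tardiness=max(0,10-14)=0
  Job 3: p=3, d=23, C=13, tardiness=max(0,13-23)=0
  Job 4: p=9, d=24, C=22, tardiness=max(0,22-24)=0
Total tardiness = 0

0


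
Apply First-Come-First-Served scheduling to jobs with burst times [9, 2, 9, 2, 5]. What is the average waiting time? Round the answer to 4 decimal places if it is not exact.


FCFS order (as given): [9, 2, 9, 2, 5]
Waiting times:
  Job 1: wait = 0
  Job 2: wait = 9
  Job 3: wait = 11
  Job 4: wait = 20
  Job 5: wait = 22
Sum of waiting times = 62
Average waiting time = 62/5 = 12.4

12.4


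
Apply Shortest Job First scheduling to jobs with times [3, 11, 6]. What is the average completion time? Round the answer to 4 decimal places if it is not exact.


SJF order (ascending): [3, 6, 11]
Completion times:
  Job 1: burst=3, C=3
  Job 2: burst=6, C=9
  Job 3: burst=11, C=20
Average completion = 32/3 = 10.6667

10.6667


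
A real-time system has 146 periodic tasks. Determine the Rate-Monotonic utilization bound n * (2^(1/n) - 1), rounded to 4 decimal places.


Compute 2^(1/146) = 1.0047588711
Subtract 1: 1.0047588711 - 1 = 0.0047588711
Multiply by n: 146 * 0.0047588711 = 0.6947951806
Round to 4 dp: 0.6948

0.6948


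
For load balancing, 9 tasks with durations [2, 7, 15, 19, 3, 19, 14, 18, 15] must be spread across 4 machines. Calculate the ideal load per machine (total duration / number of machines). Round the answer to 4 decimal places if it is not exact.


Total processing time = 2 + 7 + 15 + 19 + 3 + 19 + 14 + 18 + 15 = 112
Number of machines = 4
Ideal balanced load = 112 / 4 = 28.0

28.0


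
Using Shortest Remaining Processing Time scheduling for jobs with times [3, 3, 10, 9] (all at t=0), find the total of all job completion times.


Since all jobs arrive at t=0, SRPT equals SPT ordering.
SPT order: [3, 3, 9, 10]
Completion times:
  Job 1: p=3, C=3
  Job 2: p=3, C=6
  Job 3: p=9, C=15
  Job 4: p=10, C=25
Total completion time = 3 + 6 + 15 + 25 = 49

49


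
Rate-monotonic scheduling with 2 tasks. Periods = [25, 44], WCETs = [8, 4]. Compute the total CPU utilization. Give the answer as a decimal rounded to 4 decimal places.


Compute individual utilizations (exact fractions):
  Task 1: C/T = 8/25 (approx. 0.32)
  Task 2: C/T = 4/44 = 1/11 (approx. 0.0909)
Total utilization U = 8/25 + 1/11 = 113/275
Rounded to 4 decimal places: U = 0.4109
RM (Liu & Layland) bound for 2 tasks = 0.828427; compare with U = 113/275 (approx. 0.410909)
U <= bound, so schedulable by RM sufficient condition.

0.4109


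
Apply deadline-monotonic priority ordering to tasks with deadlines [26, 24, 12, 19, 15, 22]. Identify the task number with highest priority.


Sort tasks by relative deadline (ascending):
  Task 3: deadline = 12
  Task 5: deadline = 15
  Task 4: deadline = 19
  Task 6: deadline = 22
  Task 2: deadline = 24
  Task 1: deadline = 26
Priority order (highest first): [3, 5, 4, 6, 2, 1]
Highest priority task = 3

3


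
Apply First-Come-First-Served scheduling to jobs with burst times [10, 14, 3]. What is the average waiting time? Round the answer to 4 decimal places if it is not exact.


FCFS order (as given): [10, 14, 3]
Waiting times:
  Job 1: wait = 0
  Job 2: wait = 10
  Job 3: wait = 24
Sum of waiting times = 34
Average waiting time = 34/3 = 11.3333

11.3333


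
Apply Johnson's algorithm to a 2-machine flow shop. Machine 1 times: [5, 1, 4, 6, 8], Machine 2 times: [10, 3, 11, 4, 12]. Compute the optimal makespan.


Apply Johnson's rule:
  Group 1 (a <= b): [(2, 1, 3), (3, 4, 11), (1, 5, 10), (5, 8, 12)]
  Group 2 (a > b): [(4, 6, 4)]
Optimal job order: [2, 3, 1, 5, 4]
Schedule:
  Job 2: M1 done at 1, M2 done at 4
  Job 3: M1 done at 5, M2 done at 16
  Job 1: M1 done at 10, M2 done at 26
  Job 5: M1 done at 18, M2 done at 38
  Job 4: M1 done at 24, M2 done at 42
Makespan = 42

42


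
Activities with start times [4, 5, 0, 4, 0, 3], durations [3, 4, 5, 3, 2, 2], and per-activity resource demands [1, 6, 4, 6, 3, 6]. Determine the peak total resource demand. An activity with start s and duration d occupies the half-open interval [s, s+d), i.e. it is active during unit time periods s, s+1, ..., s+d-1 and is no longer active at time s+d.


Each activity i is active on [start_i, start_i + duration_i).
Compute total resource usage per time slot:
  t=0: active resources = [4, 3], total = 7
  t=1: active resources = [4, 3], total = 7
  t=2: active resources = [4], total = 4
  t=3: active resources = [4, 6], total = 10
  t=4: active resources = [1, 4, 6, 6], total = 17
  t=5: active resources = [1, 6, 6], total = 13
  t=6: active resources = [1, 6, 6], total = 13
  t=7: active resources = [6], total = 6
  t=8: active resources = [6], total = 6
Peak resource demand = 17

17


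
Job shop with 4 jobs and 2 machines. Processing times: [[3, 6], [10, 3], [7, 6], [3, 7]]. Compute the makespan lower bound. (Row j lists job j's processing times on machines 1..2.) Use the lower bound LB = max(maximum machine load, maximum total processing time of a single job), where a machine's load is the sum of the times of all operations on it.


Machine loads:
  Machine 1: 3 + 10 + 7 + 3 = 23
  Machine 2: 6 + 3 + 6 + 7 = 22
Max machine load = 23
Job totals:
  Job 1: 9
  Job 2: 13
  Job 3: 13
  Job 4: 10
Max job total = 13
Lower bound = max(23, 13) = 23

23


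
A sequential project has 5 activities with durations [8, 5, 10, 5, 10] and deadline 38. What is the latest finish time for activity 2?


LF(activity 2) = deadline - sum of successor durations
Successors: activities 3 through 5 with durations [10, 5, 10]
Sum of successor durations = 25
LF = 38 - 25 = 13

13


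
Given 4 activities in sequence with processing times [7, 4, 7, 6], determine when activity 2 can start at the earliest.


Activity 2 starts after activities 1 through 1 complete.
Predecessor durations: [7]
ES = 7 = 7

7


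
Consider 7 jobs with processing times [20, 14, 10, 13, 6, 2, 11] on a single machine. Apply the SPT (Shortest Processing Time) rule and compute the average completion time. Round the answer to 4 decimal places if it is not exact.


Sort jobs by processing time (SPT order): [2, 6, 10, 11, 13, 14, 20]
Compute completion times sequentially:
  Job 1: processing = 2, completes at 2
  Job 2: processing = 6, completes at 8
  Job 3: processing = 10, completes at 18
  Job 4: processing = 11, completes at 29
  Job 5: processing = 13, completes at 42
  Job 6: processing = 14, completes at 56
  Job 7: processing = 20, completes at 76
Sum of completion times = 231
Average completion time = 231/7 = 33.0

33.0


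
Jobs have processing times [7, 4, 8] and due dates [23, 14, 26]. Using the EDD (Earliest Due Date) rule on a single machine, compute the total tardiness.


Sort by due date (EDD order): [(4, 14), (7, 23), (8, 26)]
Compute completion times and tardiness:
  Job 1: p=4, d=14, C=4, tardiness=max(0,4-14)=0
  Job 2: p=7, d=23, C=11, tardiness=max(0,11-23)=0
  Job 3: p=8, d=26, C=19, tardiness=max(0,19-26)=0
Total tardiness = 0

0


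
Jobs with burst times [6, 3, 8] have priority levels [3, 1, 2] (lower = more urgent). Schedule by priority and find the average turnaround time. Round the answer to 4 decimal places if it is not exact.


Sort by priority (ascending = highest first):
Order: [(1, 3), (2, 8), (3, 6)]
Completion times:
  Priority 1, burst=3, C=3
  Priority 2, burst=8, C=11
  Priority 3, burst=6, C=17
Average turnaround = 31/3 = 10.3333

10.3333


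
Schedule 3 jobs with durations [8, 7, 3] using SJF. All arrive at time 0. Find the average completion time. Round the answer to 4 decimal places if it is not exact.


SJF order (ascending): [3, 7, 8]
Completion times:
  Job 1: burst=3, C=3
  Job 2: burst=7, C=10
  Job 3: burst=8, C=18
Average completion = 31/3 = 10.3333

10.3333


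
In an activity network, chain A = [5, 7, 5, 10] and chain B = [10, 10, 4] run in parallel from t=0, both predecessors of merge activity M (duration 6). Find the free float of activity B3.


ES(B3) = sum of predecessors on chain B = 20
EF(B3) = ES + duration = 20 + 4 = 24
Successor of B3 is M. ES(M) = max(sum(A), sum(B)) = max(27, 24) = 27
Free float = ES(successor) - EF(current) = 27 - 24 = 3

3


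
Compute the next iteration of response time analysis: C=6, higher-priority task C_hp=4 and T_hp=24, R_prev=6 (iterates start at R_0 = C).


R_next = C + ceil(R_prev / T_hp) * C_hp
ceil(6 / 24) = ceil(0.25) = 1
Interference = 1 * 4 = 4
R_next = 6 + 4 = 10

10


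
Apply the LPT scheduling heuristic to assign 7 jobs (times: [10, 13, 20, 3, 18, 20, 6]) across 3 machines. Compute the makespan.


Sort jobs in decreasing order (LPT): [20, 20, 18, 13, 10, 6, 3]
Assign each job to the least loaded machine:
  Machine 1: jobs [20, 10], load = 30
  Machine 2: jobs [20, 6, 3], load = 29
  Machine 3: jobs [18, 13], load = 31
Makespan = max load = 31

31


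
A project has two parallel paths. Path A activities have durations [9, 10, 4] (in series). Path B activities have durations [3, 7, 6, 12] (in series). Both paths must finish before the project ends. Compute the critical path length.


Path A total = 9 + 10 + 4 = 23
Path B total = 3 + 7 + 6 + 12 = 28
Critical path = longest path = max(23, 28) = 28

28


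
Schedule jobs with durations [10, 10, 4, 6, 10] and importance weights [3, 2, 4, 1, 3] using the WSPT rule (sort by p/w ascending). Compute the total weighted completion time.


Compute p/w ratios and sort ascending (WSPT): [(4, 4), (10, 3), (10, 3), (10, 2), (6, 1)]
Compute weighted completion times:
  Job (p=4,w=4): C=4, w*C=4*4=16
  Job (p=10,w=3): C=14, w*C=3*14=42
  Job (p=10,w=3): C=24, w*C=3*24=72
  Job (p=10,w=2): C=34, w*C=2*34=68
  Job (p=6,w=1): C=40, w*C=1*40=40
Total weighted completion time = 238

238


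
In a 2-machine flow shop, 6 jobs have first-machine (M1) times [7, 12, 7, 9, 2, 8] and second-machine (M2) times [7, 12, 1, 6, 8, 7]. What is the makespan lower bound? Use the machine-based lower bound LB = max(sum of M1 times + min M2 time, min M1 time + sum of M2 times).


LB1 = sum(M1 times) + min(M2 times) = 45 + 1 = 46
LB2 = min(M1 times) + sum(M2 times) = 2 + 41 = 43
Lower bound = max(LB1, LB2) = max(46, 43) = 46

46


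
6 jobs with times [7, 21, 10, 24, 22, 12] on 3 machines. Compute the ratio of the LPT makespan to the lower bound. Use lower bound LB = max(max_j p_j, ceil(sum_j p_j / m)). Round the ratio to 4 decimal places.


LPT order: [24, 22, 21, 12, 10, 7]
Machine loads after assignment: [31, 32, 33]
LPT makespan = 33
Lower bound = max(max_job, ceil(total/3)) = max(24, 32) = 32
Ratio = 33 / 32 = 1.0313

1.0313


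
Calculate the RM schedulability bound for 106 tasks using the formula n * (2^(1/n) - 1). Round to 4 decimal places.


Compute 2^(1/106) = 1.0065605511
Subtract 1: 1.0065605511 - 1 = 0.0065605511
Multiply by n: 106 * 0.0065605511 = 0.6954184166
Round to 4 dp: 0.6954

0.6954


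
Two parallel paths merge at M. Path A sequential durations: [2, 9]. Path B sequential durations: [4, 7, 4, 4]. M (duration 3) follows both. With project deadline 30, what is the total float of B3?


Forward pass: ES(B3) = sum of predecessors on chain B = 11
EF = ES + duration = 11 + 4 = 15
Backward pass: LF(M) = deadline = 30; LS(M) = 30 - 3 = 27
LF(B3) = LS(M) - sum(successors on chain B) = 27 - 4 = 23
LS = LF - duration = 23 - 4 = 19
Total float = LS - ES = 19 - 11 = 8

8


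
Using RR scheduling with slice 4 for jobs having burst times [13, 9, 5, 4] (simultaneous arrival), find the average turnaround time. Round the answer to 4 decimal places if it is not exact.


Time quantum = 4
Execution trace:
  J1 runs 4 units, time = 4
  J2 runs 4 units, time = 8
  J3 runs 4 units, time = 12
  J4 runs 4 units, time = 16
  J1 runs 4 units, time = 20
  J2 runs 4 units, time = 24
  J3 runs 1 units, time = 25
  J1 runs 4 units, time = 29
  J2 runs 1 units, time = 30
  J1 runs 1 units, time = 31
Finish times: [31, 30, 25, 16]
Average turnaround = 102/4 = 25.5

25.5


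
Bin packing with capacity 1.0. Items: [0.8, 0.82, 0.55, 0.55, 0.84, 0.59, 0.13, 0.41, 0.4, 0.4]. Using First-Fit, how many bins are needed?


Place items sequentially using First-Fit:
  Item 0.8 -> new Bin 1
  Item 0.82 -> new Bin 2
  Item 0.55 -> new Bin 3
  Item 0.55 -> new Bin 4
  Item 0.84 -> new Bin 5
  Item 0.59 -> new Bin 6
  Item 0.13 -> Bin 1 (now 0.93)
  Item 0.41 -> Bin 3 (now 0.96)
  Item 0.4 -> Bin 4 (now 0.95)
  Item 0.4 -> Bin 6 (now 0.99)
Total bins used = 6

6


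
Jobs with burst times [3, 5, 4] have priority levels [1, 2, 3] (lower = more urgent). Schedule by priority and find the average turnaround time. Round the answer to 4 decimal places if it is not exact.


Sort by priority (ascending = highest first):
Order: [(1, 3), (2, 5), (3, 4)]
Completion times:
  Priority 1, burst=3, C=3
  Priority 2, burst=5, C=8
  Priority 3, burst=4, C=12
Average turnaround = 23/3 = 7.6667

7.6667


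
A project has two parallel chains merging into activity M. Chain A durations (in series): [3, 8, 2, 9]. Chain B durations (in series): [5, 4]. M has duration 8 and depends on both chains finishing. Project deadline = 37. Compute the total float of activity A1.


Forward pass: ES(A1) = sum of predecessors on chain A = 0
EF = ES + duration = 0 + 3 = 3
Backward pass: LF(M) = deadline = 37; LS(M) = 37 - 8 = 29
LF(A1) = LS(M) - sum(successors on chain A) = 29 - 19 = 10
LS = LF - duration = 10 - 3 = 7
Total float = LS - ES = 7 - 0 = 7

7


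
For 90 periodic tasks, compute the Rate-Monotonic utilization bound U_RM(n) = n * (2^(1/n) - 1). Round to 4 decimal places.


Compute 2^(1/90) = 1.0077313692
Subtract 1: 1.0077313692 - 1 = 0.0077313692
Multiply by n: 90 * 0.0077313692 = 0.6958232280
Round to 4 dp: 0.6958

0.6958


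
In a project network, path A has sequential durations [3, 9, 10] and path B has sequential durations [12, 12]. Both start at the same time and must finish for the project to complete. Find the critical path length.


Path A total = 3 + 9 + 10 = 22
Path B total = 12 + 12 = 24
Critical path = longest path = max(22, 24) = 24

24


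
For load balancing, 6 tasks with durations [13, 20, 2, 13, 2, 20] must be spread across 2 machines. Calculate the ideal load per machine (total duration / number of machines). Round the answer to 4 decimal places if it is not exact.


Total processing time = 13 + 20 + 2 + 13 + 2 + 20 = 70
Number of machines = 2
Ideal balanced load = 70 / 2 = 35.0

35.0


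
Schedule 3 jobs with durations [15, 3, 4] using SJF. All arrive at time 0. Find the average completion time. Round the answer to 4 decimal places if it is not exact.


SJF order (ascending): [3, 4, 15]
Completion times:
  Job 1: burst=3, C=3
  Job 2: burst=4, C=7
  Job 3: burst=15, C=22
Average completion = 32/3 = 10.6667

10.6667


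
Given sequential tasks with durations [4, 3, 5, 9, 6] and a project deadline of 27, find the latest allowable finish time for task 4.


LF(activity 4) = deadline - sum of successor durations
Successors: activities 5 through 5 with durations [6]
Sum of successor durations = 6
LF = 27 - 6 = 21

21


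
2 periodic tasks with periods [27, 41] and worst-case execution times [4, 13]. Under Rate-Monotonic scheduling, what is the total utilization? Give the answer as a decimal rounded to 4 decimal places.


Compute individual utilizations (exact fractions):
  Task 1: C/T = 4/27 (approx. 0.1481)
  Task 2: C/T = 13/41 (approx. 0.3171)
Total utilization U = 4/27 + 13/41 = 515/1107
Rounded to 4 decimal places: U = 0.4652
RM (Liu & Layland) bound for 2 tasks = 0.828427; compare with U = 515/1107 (approx. 0.465221)
U <= bound, so schedulable by RM sufficient condition.

0.4652


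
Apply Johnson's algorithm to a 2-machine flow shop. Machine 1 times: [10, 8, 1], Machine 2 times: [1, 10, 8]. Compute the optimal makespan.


Apply Johnson's rule:
  Group 1 (a <= b): [(3, 1, 8), (2, 8, 10)]
  Group 2 (a > b): [(1, 10, 1)]
Optimal job order: [3, 2, 1]
Schedule:
  Job 3: M1 done at 1, M2 done at 9
  Job 2: M1 done at 9, M2 done at 19
  Job 1: M1 done at 19, M2 done at 20
Makespan = 20

20


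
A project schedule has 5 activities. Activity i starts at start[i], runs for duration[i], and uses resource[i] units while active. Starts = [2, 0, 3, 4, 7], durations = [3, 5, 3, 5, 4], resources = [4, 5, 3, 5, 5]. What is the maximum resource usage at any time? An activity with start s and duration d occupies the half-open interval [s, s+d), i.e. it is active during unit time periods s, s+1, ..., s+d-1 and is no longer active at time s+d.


Each activity i is active on [start_i, start_i + duration_i).
Compute total resource usage per time slot:
  t=0: active resources = [5], total = 5
  t=1: active resources = [5], total = 5
  t=2: active resources = [4, 5], total = 9
  t=3: active resources = [4, 5, 3], total = 12
  t=4: active resources = [4, 5, 3, 5], total = 17
  t=5: active resources = [3, 5], total = 8
  t=6: active resources = [5], total = 5
  t=7: active resources = [5, 5], total = 10
  t=8: active resources = [5, 5], total = 10
  t=9: active resources = [5], total = 5
  t=10: active resources = [5], total = 5
Peak resource demand = 17

17
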